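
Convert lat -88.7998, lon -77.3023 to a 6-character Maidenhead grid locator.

FA11ie

Add 180° to longitude and 90° to latitude: 102.6977, 1.2002.
Field (20°×10°, letters A–R): lon ⌊102.6977/20⌋ = 5 → F; lat ⌊1.2002/10⌋ = 0 → A.
Square (2°×1°, digits 0–9): lon ⌊2.6977/2⌋ = 1; lat ⌊1.2002/1⌋ = 1.
Subsquare (5′×2.5′, letters a–x): lon ⌊0.6977/0.0833333⌋ = 8 → i; lat ⌊0.2002/0.0416667⌋ = 4 → e.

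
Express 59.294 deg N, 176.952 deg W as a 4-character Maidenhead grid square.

AO19

Add 180° to longitude and 90° to latitude: 3.05, 149.29.
Field: 3.05/20 → 0 → A, 149.29/10 → 14 → O; chars AO.
Square: 3.05/2 → 1, 9.29/1 → 9; chars 19.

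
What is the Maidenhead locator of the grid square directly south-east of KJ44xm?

Longitude subsquare x = 23; +1 → 24, wraps to 0 = a, carry into square.
Longitude square 4; +1 → 5.
Latitude subsquare m = 12; −1 → 11 = l.

KJ54al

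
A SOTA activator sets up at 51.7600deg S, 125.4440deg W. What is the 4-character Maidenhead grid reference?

CD78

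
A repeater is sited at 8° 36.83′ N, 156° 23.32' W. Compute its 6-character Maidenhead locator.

Shift to the Maidenhead origin (180°W, 90°S): lon 23.6113, lat 98.6138.
Field (20°×10°, letters A–R): 23.6113/20 → 1 → B, 98.6138/10 → 9 → J; chars BJ.
Square (2°×1°, digits 0–9): 3.6113/2 → 1, 8.6138/1 → 8; chars 18.
Subsquare (5′×2.5′, letters a–x): 1.6113/0.0833333 → 19 → t, 0.6138/0.0416667 → 14 → o; chars to.

BJ18to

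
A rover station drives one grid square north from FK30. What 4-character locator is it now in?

FK31

Latitude square 0; +1 → 1.
The longitude characters are unchanged.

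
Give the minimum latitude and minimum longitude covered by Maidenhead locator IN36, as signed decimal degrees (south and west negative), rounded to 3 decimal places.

46.000, -14.000

Field I=8, N=13: +8·20° lon, +13·10° lat → SW at lon -20°, lat 40°.
Square 3, 6: +3·2° lon, +6·1° lat → SW at lon -14°, lat 46°.
latitude 46.000, longitude -14.000.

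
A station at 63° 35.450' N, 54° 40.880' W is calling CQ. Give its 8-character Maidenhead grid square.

Shift to the Maidenhead origin (180°W, 90°S): lon 125.31867, lat 153.59083.
Field: 125.31867/20 → 6 → G, 153.59083/10 → 15 → P; chars GP.
Square: 5.31867/2 → 2, 3.59083/1 → 3; chars 23.
Subsquare: 1.31867/0.0833333 → 15 → p, 0.59083/0.0416667 → 14 → o; chars po.
Extended square: 0.06867/0.00833333 → 8, 0.00750/0.00416667 → 1; chars 81.

GP23po81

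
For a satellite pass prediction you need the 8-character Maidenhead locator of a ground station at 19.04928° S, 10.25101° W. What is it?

IH40uw98

Add 180° to longitude and 90° to latitude: 169.74899, 70.95072.
Field (20°×10°, letters A–R): lon ⌊169.74899/20⌋ = 8 → I; lat ⌊70.95072/10⌋ = 7 → H.
Square (2°×1°, digits 0–9): lon ⌊9.74899/2⌋ = 4; lat ⌊0.95072/1⌋ = 0.
Subsquare (5′×2.5′, letters a–x): lon ⌊1.74899/0.0833333⌋ = 20 → u; lat ⌊0.95072/0.0416667⌋ = 22 → w.
Extended square (30″×15″, digits 0–9): lon ⌊0.08232/0.00833333⌋ = 9; lat ⌊0.03405/0.00416667⌋ = 8.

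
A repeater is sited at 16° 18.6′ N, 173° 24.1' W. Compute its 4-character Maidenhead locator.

AK36

Offset from 180°W / 90°S: lon 6.60°, lat 106.31°.
Field: 6.60/20 → 0 → A, 106.31/10 → 10 → K; chars AK.
Square: 6.60/2 → 3, 6.31/1 → 6; chars 36.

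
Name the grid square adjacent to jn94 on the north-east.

KN05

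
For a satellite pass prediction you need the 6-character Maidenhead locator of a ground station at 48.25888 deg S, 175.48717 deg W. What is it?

AE21gr

Shift to the Maidenhead origin (180°W, 90°S): lon 4.5128, lat 41.7411.
Field: lon ⌊4.5128/20⌋ = 0 → A; lat ⌊41.7411/10⌋ = 4 → E.
Square: lon ⌊4.5128/2⌋ = 2; lat ⌊1.7411/1⌋ = 1.
Subsquare: lon ⌊0.5128/0.0833333⌋ = 6 → g; lat ⌊0.7411/0.0416667⌋ = 17 → r.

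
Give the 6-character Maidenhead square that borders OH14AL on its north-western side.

OH04xm

Longitude subsquare a = 0; −1 → -1, wraps to 23 = x, carry into square.
Longitude square 1; −1 → 0.
Latitude subsquare l = 11; +1 → 12 = m.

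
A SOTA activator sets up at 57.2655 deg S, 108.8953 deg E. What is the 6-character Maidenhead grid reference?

Offset from 180°W / 90°S: lon 288.8953°, lat 32.7345°.
Field (20°×10°, letters A–R): lon ⌊288.8953/20⌋ = 14 → O; lat ⌊32.7345/10⌋ = 3 → D.
Square (2°×1°, digits 0–9): lon ⌊8.8953/2⌋ = 4; lat ⌊2.7345/1⌋ = 2.
Subsquare (5′×2.5′, letters a–x): lon ⌊0.8953/0.0833333⌋ = 10 → k; lat ⌊0.7345/0.0416667⌋ = 17 → r.

OD42kr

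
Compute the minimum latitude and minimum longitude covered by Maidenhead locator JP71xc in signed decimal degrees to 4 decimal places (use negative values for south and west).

61.0833, 15.9167

Field J=9, P=15: +9·20° lon, +15·10° lat → SW at lon 0°, lat 60°.
Square 7, 1: +7·2° lon, +1·1° lat → SW at lon 14°, lat 61°.
Subsquare x=23, c=2: +23·0.0833333° lon, +2·0.0416667° lat → SW at lon 15.9167°, lat 61.0833°.
latitude 61.0833, longitude 15.9167.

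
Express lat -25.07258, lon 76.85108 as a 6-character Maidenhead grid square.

MG84kw

Offset from 180°W / 90°S: lon 256.8511°, lat 64.9274°.
Field (20°×10°, letters A–R): 256.8511/20 → 12 → M, 64.9274/10 → 6 → G; chars MG.
Square (2°×1°, digits 0–9): 16.8511/2 → 8, 4.9274/1 → 4; chars 84.
Subsquare (5′×2.5′, letters a–x): 0.8511/0.0833333 → 10 → k, 0.9274/0.0416667 → 22 → w; chars kw.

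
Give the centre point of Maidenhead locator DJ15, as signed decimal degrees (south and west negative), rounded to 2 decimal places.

5.50, -117.00

Field D=3, J=9: +3·20° lon, +9·10° lat → SW at lon -120°, lat 0°.
Square 1, 5: +1·2° lon, +5·1° lat → SW at lon -118°, lat 5°.
Cell spans 2° lon × 1° lat. Centre is SW corner plus half of each.
latitude 5.50, longitude -117.00.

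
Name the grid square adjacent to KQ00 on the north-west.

Longitude square 0; −1 → -1, wraps to 9, carry into field.
Longitude field K = 10; −1 → 9 = J.
Latitude square 0; +1 → 1.

JQ91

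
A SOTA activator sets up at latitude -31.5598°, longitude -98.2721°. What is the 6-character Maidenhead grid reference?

EF08uk

Offset from 180°W / 90°S: lon 81.7279°, lat 58.4402°.
Field: 81.7279/20 → 4 → E, 58.4402/10 → 5 → F; chars EF.
Square: 1.7279/2 → 0, 8.4402/1 → 8; chars 08.
Subsquare: 1.7279/0.0833333 → 20 → u, 0.4402/0.0416667 → 10 → k; chars uk.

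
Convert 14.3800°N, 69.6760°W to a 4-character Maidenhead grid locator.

FK54

Add 180° to longitude and 90° to latitude: 110.32, 104.38.
Field: 110.32/20 → 5 → F, 104.38/10 → 10 → K; chars FK.
Square: 10.32/2 → 5, 4.38/1 → 4; chars 54.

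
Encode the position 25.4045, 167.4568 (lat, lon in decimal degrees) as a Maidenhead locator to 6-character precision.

Add 180° to longitude and 90° to latitude: 347.4568, 115.4045.
Field: 347.4568/20 → 17 → R, 115.4045/10 → 11 → L; chars RL.
Square: 7.4568/2 → 3, 5.4045/1 → 5; chars 35.
Subsquare: 1.4568/0.0833333 → 17 → r, 0.4045/0.0416667 → 9 → j; chars rj.

RL35rj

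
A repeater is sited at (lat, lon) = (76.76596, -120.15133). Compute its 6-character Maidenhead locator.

CQ96ws

Shift to the Maidenhead origin (180°W, 90°S): lon 59.8487, lat 166.7660.
Field: lon ⌊59.8487/20⌋ = 2 → C; lat ⌊166.7660/10⌋ = 16 → Q.
Square: lon ⌊19.8487/2⌋ = 9; lat ⌊6.7660/1⌋ = 6.
Subsquare: lon ⌊1.8487/0.0833333⌋ = 22 → w; lat ⌊0.7660/0.0416667⌋ = 18 → s.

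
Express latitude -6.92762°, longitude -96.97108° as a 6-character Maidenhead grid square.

EI13mb

Shift to the Maidenhead origin (180°W, 90°S): lon 83.0289, lat 83.0724.
Field: lon ⌊83.0289/20⌋ = 4 → E; lat ⌊83.0724/10⌋ = 8 → I.
Square: lon ⌊3.0289/2⌋ = 1; lat ⌊3.0724/1⌋ = 3.
Subsquare: lon ⌊1.0289/0.0833333⌋ = 12 → m; lat ⌊0.0724/0.0416667⌋ = 1 → b.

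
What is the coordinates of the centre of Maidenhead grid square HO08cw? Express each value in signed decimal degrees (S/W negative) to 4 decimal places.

Field H=7, O=14: +7·20° lon, +14·10° lat → SW at lon -40°, lat 50°.
Square 0, 8: +0·2° lon, +8·1° lat → SW at lon -40°, lat 58°.
Subsquare c=2, w=22: +2·0.0833333° lon, +22·0.0416667° lat → SW at lon -39.8333°, lat 58.9167°.
Cell spans 0.0833333° lon × 0.0416667° lat. Centre is SW corner plus half of each.
latitude 58.9375, longitude -39.7917.

58.9375, -39.7917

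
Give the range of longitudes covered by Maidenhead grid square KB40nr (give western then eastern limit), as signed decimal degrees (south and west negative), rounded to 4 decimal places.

Field K=10, B=1: +10·20° lon, +1·10° lat → SW at lon 20°, lat -80°.
Square 4, 0: +4·2° lon, +0·1° lat → SW at lon 28°, lat -80°.
Subsquare n=13, r=17: +13·0.0833333° lon, +17·0.0416667° lat → SW at lon 29.0833°, lat -79.2917°.
Cell spans 0.0833333° lon × 0.0416667° lat.
west 29.0833, east 29.1667.

29.0833, 29.1667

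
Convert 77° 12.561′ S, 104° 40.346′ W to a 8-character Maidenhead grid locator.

Add 180° to longitude and 90° to latitude: 75.32757, 12.79065.
Field: 75.32757/20 → 3 → D, 12.79065/10 → 1 → B; chars DB.
Square: 15.32757/2 → 7, 2.79065/1 → 2; chars 72.
Subsquare: 1.32757/0.0833333 → 15 → p, 0.79065/0.0416667 → 18 → s; chars ps.
Extended square: 0.07757/0.00833333 → 9, 0.04065/0.00416667 → 9; chars 99.

DB72ps99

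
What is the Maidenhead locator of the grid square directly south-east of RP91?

Longitude square 9; +1 → 10, wraps to 0, carry into field.
Longitude field R = 17; +1 → 18, wraps to 0 = A, wrapping around the antimeridian.
Latitude square 1; −1 → 0.

AP00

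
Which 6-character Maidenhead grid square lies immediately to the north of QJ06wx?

QJ07wa

Latitude subsquare x = 23; +1 → 24, wraps to 0 = a, carry into square.
Latitude square 6; +1 → 7.
The longitude characters are unchanged.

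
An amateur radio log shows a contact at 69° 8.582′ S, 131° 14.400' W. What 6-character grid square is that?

CC40ju

Offset from 180°W / 90°S: lon 48.7600°, lat 20.8570°.
Field: 48.7600/20 → 2 → C, 20.8570/10 → 2 → C; chars CC.
Square: 8.7600/2 → 4, 0.8570/1 → 0; chars 40.
Subsquare: 0.7600/0.0833333 → 9 → j, 0.8570/0.0416667 → 20 → u; chars ju.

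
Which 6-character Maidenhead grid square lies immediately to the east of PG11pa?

Longitude subsquare p = 15; +1 → 16 = q.
The latitude characters are unchanged.

PG11qa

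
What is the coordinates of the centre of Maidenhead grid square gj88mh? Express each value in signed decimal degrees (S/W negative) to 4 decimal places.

Field G=6, J=9: +6·20° lon, +9·10° lat → SW at lon -60°, lat 0°.
Square 8, 8: +8·2° lon, +8·1° lat → SW at lon -44°, lat 8°.
Subsquare m=12, h=7: +12·0.0833333° lon, +7·0.0416667° lat → SW at lon -43°, lat 8.29167°.
Cell spans 0.0833333° lon × 0.0416667° lat. Centre is SW corner plus half of each.
latitude 8.3125, longitude -42.9583.

8.3125, -42.9583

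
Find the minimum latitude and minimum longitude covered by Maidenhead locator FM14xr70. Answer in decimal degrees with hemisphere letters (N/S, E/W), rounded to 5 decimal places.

34.70833° N, 76.02500° W

Field F=5, M=12: +5·20° lon, +12·10° lat → SW at lon -80°, lat 30°.
Square 1, 4: +1·2° lon, +4·1° lat → SW at lon -78°, lat 34°.
Subsquare x=23, r=17: +23·0.0833333° lon, +17·0.0416667° lat → SW at lon -76.0833°, lat 34.7083°.
Extended square 7, 0: +7·0.00833333° lon, +0·0.00416667° lat → SW at lon -76.025°, lat 34.7083°.
latitude 34.70833° N, longitude 76.02500° W.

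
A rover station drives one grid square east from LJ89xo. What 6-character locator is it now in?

LJ99ao

Longitude subsquare x = 23; +1 → 24, wraps to 0 = a, carry into square.
Longitude square 8; +1 → 9.
The latitude characters are unchanged.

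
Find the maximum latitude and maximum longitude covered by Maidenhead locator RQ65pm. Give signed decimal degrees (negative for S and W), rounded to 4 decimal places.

Field R=17, Q=16: +17·20° lon, +16·10° lat → SW at lon 160°, lat 70°.
Square 6, 5: +6·2° lon, +5·1° lat → SW at lon 172°, lat 75°.
Subsquare p=15, m=12: +15·0.0833333° lon, +12·0.0416667° lat → SW at lon 173.25°, lat 75.5°.
Cell spans 0.0833333° lon × 0.0416667° lat. NE corner is SW corner plus one full cell.
latitude 75.5417, longitude 173.3333.

75.5417, 173.3333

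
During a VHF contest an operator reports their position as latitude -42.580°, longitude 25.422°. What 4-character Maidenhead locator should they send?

KE27

Offset from 180°W / 90°S: lon 205.42°, lat 47.42°.
Field: lon ⌊205.42/20⌋ = 10 → K; lat ⌊47.42/10⌋ = 4 → E.
Square: lon ⌊5.42/2⌋ = 2; lat ⌊7.42/1⌋ = 7.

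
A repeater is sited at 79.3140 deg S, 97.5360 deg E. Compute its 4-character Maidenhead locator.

Offset from 180°W / 90°S: lon 277.54°, lat 10.69°.
Field: 277.54/20 → 13 → N, 10.69/10 → 1 → B; chars NB.
Square: 17.54/2 → 8, 0.69/1 → 0; chars 80.

NB80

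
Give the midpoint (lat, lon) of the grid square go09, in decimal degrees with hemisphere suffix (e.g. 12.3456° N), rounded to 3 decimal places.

59.500° N, 59.000° W

Field G=6, O=14: +6·20° lon, +14·10° lat → SW at lon -60°, lat 50°.
Square 0, 9: +0·2° lon, +9·1° lat → SW at lon -60°, lat 59°.
Cell spans 2° lon × 1° lat. Centre is SW corner plus half of each.
latitude 59.500° N, longitude 59.000° W.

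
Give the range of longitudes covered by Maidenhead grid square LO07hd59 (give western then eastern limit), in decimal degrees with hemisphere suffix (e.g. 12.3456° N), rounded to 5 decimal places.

Field L=11, O=14: +11·20° lon, +14·10° lat → SW at lon 40°, lat 50°.
Square 0, 7: +0·2° lon, +7·1° lat → SW at lon 40°, lat 57°.
Subsquare h=7, d=3: +7·0.0833333° lon, +3·0.0416667° lat → SW at lon 40.5833°, lat 57.125°.
Extended square 5, 9: +5·0.00833333° lon, +9·0.00416667° lat → SW at lon 40.625°, lat 57.1625°.
Cell spans 0.00833333° lon × 0.00416667° lat.
west 40.62500° E, east 40.63333° E.

40.62500° E, 40.63333° E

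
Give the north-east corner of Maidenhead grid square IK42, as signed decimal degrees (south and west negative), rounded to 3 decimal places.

Field I=8, K=10: +8·20° lon, +10·10° lat → SW at lon -20°, lat 10°.
Square 4, 2: +4·2° lon, +2·1° lat → SW at lon -12°, lat 12°.
Cell spans 2° lon × 1° lat. NE corner is SW corner plus one full cell.
latitude 13.000, longitude -10.000.

13.000, -10.000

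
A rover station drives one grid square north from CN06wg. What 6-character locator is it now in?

CN06wh

Latitude subsquare g = 6; +1 → 7 = h.
The longitude characters are unchanged.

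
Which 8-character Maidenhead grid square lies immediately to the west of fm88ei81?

FM88ei71

Longitude extended square 8; −1 → 7.
The latitude characters are unchanged.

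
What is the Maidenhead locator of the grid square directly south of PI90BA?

Latitude subsquare a = 0; −1 → -1, wraps to 23 = x, carry into square.
Latitude square 0; −1 → -1, wraps to 9, carry into field.
Latitude field I = 8; −1 → 7 = H.
The longitude characters are unchanged.

PH99bx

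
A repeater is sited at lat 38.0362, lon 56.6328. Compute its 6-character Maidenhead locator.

Shift to the Maidenhead origin (180°W, 90°S): lon 236.6328, lat 128.0362.
Field: lon ⌊236.6328/20⌋ = 11 → L; lat ⌊128.0362/10⌋ = 12 → M.
Square: lon ⌊16.6328/2⌋ = 8; lat ⌊8.0362/1⌋ = 8.
Subsquare: lon ⌊0.6328/0.0833333⌋ = 7 → h; lat ⌊0.0362/0.0416667⌋ = 0 → a.

LM88ha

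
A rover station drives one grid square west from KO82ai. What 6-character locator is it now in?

KO72xi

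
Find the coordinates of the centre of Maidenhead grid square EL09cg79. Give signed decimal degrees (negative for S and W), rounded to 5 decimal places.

Field E=4, L=11: +4·20° lon, +11·10° lat → SW at lon -100°, lat 20°.
Square 0, 9: +0·2° lon, +9·1° lat → SW at lon -100°, lat 29°.
Subsquare c=2, g=6: +2·0.0833333° lon, +6·0.0416667° lat → SW at lon -99.8333°, lat 29.25°.
Extended square 7, 9: +7·0.00833333° lon, +9·0.00416667° lat → SW at lon -99.775°, lat 29.2875°.
Cell spans 0.00833333° lon × 0.00416667° lat. Centre is SW corner plus half of each.
latitude 29.28958, longitude -99.77083.

29.28958, -99.77083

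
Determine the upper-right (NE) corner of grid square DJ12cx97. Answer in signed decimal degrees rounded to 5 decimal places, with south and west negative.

2.99167, -117.75000

Field D=3, J=9: +3·20° lon, +9·10° lat → SW at lon -120°, lat 0°.
Square 1, 2: +1·2° lon, +2·1° lat → SW at lon -118°, lat 2°.
Subsquare c=2, x=23: +2·0.0833333° lon, +23·0.0416667° lat → SW at lon -117.833°, lat 2.95833°.
Extended square 9, 7: +9·0.00833333° lon, +7·0.00416667° lat → SW at lon -117.758°, lat 2.9875°.
Cell spans 0.00833333° lon × 0.00416667° lat. NE corner is SW corner plus one full cell.
latitude 2.99167, longitude -117.75000.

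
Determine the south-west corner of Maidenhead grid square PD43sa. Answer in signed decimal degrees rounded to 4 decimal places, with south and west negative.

Field P=15, D=3: +15·20° lon, +3·10° lat → SW at lon 120°, lat -60°.
Square 4, 3: +4·2° lon, +3·1° lat → SW at lon 128°, lat -57°.
Subsquare s=18, a=0: +18·0.0833333° lon, +0·0.0416667° lat → SW at lon 129.5°, lat -57°.
latitude -57.0000, longitude 129.5000.

-57.0000, 129.5000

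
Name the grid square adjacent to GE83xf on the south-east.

Longitude subsquare x = 23; +1 → 24, wraps to 0 = a, carry into square.
Longitude square 8; +1 → 9.
Latitude subsquare f = 5; −1 → 4 = e.

GE93ae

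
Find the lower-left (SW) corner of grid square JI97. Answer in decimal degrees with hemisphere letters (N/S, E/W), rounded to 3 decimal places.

3.000° S, 18.000° E

Field J=9, I=8: +9·20° lon, +8·10° lat → SW at lon 0°, lat -10°.
Square 9, 7: +9·2° lon, +7·1° lat → SW at lon 18°, lat -3°.
latitude 3.000° S, longitude 18.000° E.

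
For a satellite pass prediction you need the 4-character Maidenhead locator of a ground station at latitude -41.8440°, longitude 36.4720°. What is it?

KE88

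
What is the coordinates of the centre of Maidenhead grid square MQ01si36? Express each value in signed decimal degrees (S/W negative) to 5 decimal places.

71.36042, 61.52917

Field M=12, Q=16: +12·20° lon, +16·10° lat → SW at lon 60°, lat 70°.
Square 0, 1: +0·2° lon, +1·1° lat → SW at lon 60°, lat 71°.
Subsquare s=18, i=8: +18·0.0833333° lon, +8·0.0416667° lat → SW at lon 61.5°, lat 71.3333°.
Extended square 3, 6: +3·0.00833333° lon, +6·0.00416667° lat → SW at lon 61.525°, lat 71.3583°.
Cell spans 0.00833333° lon × 0.00416667° lat. Centre is SW corner plus half of each.
latitude 71.36042, longitude 61.52917.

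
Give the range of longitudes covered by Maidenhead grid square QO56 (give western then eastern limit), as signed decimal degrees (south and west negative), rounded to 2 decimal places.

150.00, 152.00

Field Q=16, O=14: +16·20° lon, +14·10° lat → SW at lon 140°, lat 50°.
Square 5, 6: +5·2° lon, +6·1° lat → SW at lon 150°, lat 56°.
Cell spans 2° lon × 1° lat.
west 150.00, east 152.00.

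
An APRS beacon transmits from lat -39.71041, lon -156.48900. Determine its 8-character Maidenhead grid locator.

BF10sg19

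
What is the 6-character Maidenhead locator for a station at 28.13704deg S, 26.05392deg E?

Offset from 180°W / 90°S: lon 206.0539°, lat 61.8630°.
Field: 206.0539/20 → 10 → K, 61.8630/10 → 6 → G; chars KG.
Square: 6.0539/2 → 3, 1.8630/1 → 1; chars 31.
Subsquare: 0.0539/0.0833333 → 0 → a, 0.8630/0.0416667 → 20 → u; chars au.

KG31au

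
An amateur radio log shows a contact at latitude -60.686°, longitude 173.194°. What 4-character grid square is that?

RC69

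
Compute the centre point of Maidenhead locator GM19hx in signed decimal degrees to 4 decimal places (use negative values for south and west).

39.9792, -57.3750

Field G=6, M=12: +6·20° lon, +12·10° lat → SW at lon -60°, lat 30°.
Square 1, 9: +1·2° lon, +9·1° lat → SW at lon -58°, lat 39°.
Subsquare h=7, x=23: +7·0.0833333° lon, +23·0.0416667° lat → SW at lon -57.4167°, lat 39.9583°.
Cell spans 0.0833333° lon × 0.0416667° lat. Centre is SW corner plus half of each.
latitude 39.9792, longitude -57.3750.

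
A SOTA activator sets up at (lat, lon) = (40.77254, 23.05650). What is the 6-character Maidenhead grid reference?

KN10ms

Offset from 180°W / 90°S: lon 203.0565°, lat 130.7725°.
Field (20°×10°, letters A–R): 203.0565/20 → 10 → K, 130.7725/10 → 13 → N; chars KN.
Square (2°×1°, digits 0–9): 3.0565/2 → 1, 0.7725/1 → 0; chars 10.
Subsquare (5′×2.5′, letters a–x): 1.0565/0.0833333 → 12 → m, 0.7725/0.0416667 → 18 → s; chars ms.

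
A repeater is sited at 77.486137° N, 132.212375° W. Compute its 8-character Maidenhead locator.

Add 180° to longitude and 90° to latitude: 47.78762, 167.48614.
Field (20°×10°, letters A–R): 47.78762/20 → 2 → C, 167.48614/10 → 16 → Q; chars CQ.
Square (2°×1°, digits 0–9): 7.78762/2 → 3, 7.48614/1 → 7; chars 37.
Subsquare (5′×2.5′, letters a–x): 1.78762/0.0833333 → 21 → v, 0.48614/0.0416667 → 11 → l; chars vl.
Extended square (30″×15″, digits 0–9): 0.03762/0.00833333 → 4, 0.02780/0.00416667 → 6; chars 46.

CQ37vl46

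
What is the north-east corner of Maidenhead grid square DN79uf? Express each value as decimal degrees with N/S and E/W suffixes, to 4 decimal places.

Field D=3, N=13: +3·20° lon, +13·10° lat → SW at lon -120°, lat 40°.
Square 7, 9: +7·2° lon, +9·1° lat → SW at lon -106°, lat 49°.
Subsquare u=20, f=5: +20·0.0833333° lon, +5·0.0416667° lat → SW at lon -104.333°, lat 49.2083°.
Cell spans 0.0833333° lon × 0.0416667° lat. NE corner is SW corner plus one full cell.
latitude 49.2500° N, longitude 104.2500° W.

49.2500° N, 104.2500° W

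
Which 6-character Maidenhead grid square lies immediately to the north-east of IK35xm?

Longitude subsquare x = 23; +1 → 24, wraps to 0 = a, carry into square.
Longitude square 3; +1 → 4.
Latitude subsquare m = 12; +1 → 13 = n.

IK45an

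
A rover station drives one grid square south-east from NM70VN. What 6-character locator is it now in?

Longitude subsquare v = 21; +1 → 22 = w.
Latitude subsquare n = 13; −1 → 12 = m.

NM70wm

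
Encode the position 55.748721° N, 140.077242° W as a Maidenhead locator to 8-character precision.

BO95xr09

Offset from 180°W / 90°S: lon 39.92276°, lat 145.74872°.
Field (20°×10°, letters A–R): lon ⌊39.92276/20⌋ = 1 → B; lat ⌊145.74872/10⌋ = 14 → O.
Square (2°×1°, digits 0–9): lon ⌊19.92276/2⌋ = 9; lat ⌊5.74872/1⌋ = 5.
Subsquare (5′×2.5′, letters a–x): lon ⌊1.92276/0.0833333⌋ = 23 → x; lat ⌊0.74872/0.0416667⌋ = 17 → r.
Extended square (30″×15″, digits 0–9): lon ⌊0.00609/0.00833333⌋ = 0; lat ⌊0.04039/0.00416667⌋ = 9.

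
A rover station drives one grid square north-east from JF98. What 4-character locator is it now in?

KF09

Longitude square 9; +1 → 10, wraps to 0, carry into field.
Longitude field J = 9; +1 → 10 = K.
Latitude square 8; +1 → 9.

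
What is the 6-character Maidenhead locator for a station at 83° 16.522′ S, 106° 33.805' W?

DA66rr

Offset from 180°W / 90°S: lon 73.4366°, lat 6.7246°.
Field: lon ⌊73.4366/20⌋ = 3 → D; lat ⌊6.7246/10⌋ = 0 → A.
Square: lon ⌊13.4366/2⌋ = 6; lat ⌊6.7246/1⌋ = 6.
Subsquare: lon ⌊1.4366/0.0833333⌋ = 17 → r; lat ⌊0.7246/0.0416667⌋ = 17 → r.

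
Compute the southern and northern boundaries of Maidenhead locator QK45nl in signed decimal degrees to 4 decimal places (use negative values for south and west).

15.4583, 15.5000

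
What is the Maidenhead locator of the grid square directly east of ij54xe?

Longitude subsquare x = 23; +1 → 24, wraps to 0 = a, carry into square.
Longitude square 5; +1 → 6.
The latitude characters are unchanged.

IJ64ae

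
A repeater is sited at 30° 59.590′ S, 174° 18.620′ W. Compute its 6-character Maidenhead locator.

Offset from 180°W / 90°S: lon 5.6897°, lat 59.0068°.
Field (20°×10°, letters A–R): 5.6897/20 → 0 → A, 59.0068/10 → 5 → F; chars AF.
Square (2°×1°, digits 0–9): 5.6897/2 → 2, 9.0068/1 → 9; chars 29.
Subsquare (5′×2.5′, letters a–x): 1.6897/0.0833333 → 20 → u, 0.0068/0.0416667 → 0 → a; chars ua.

AF29ua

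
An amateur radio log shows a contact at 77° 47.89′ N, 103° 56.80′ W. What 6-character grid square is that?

Offset from 180°W / 90°S: lon 76.0533°, lat 167.7982°.
Field: 76.0533/20 → 3 → D, 167.7982/10 → 16 → Q; chars DQ.
Square: 16.0533/2 → 8, 7.7982/1 → 7; chars 87.
Subsquare: 0.0533/0.0833333 → 0 → a, 0.7982/0.0416667 → 19 → t; chars at.

DQ87at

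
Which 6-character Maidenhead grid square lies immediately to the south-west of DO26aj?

DO16xi

Longitude subsquare a = 0; −1 → -1, wraps to 23 = x, carry into square.
Longitude square 2; −1 → 1.
Latitude subsquare j = 9; −1 → 8 = i.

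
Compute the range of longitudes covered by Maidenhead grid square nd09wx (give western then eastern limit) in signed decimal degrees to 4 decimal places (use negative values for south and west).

Field N=13, D=3: +13·20° lon, +3·10° lat → SW at lon 80°, lat -60°.
Square 0, 9: +0·2° lon, +9·1° lat → SW at lon 80°, lat -51°.
Subsquare w=22, x=23: +22·0.0833333° lon, +23·0.0416667° lat → SW at lon 81.8333°, lat -50.0417°.
Cell spans 0.0833333° lon × 0.0416667° lat.
west 81.8333, east 81.9167.

81.8333, 81.9167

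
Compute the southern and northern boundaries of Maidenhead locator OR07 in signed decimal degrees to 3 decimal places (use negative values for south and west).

87.000, 88.000

Field O=14, R=17: +14·20° lon, +17·10° lat → SW at lon 100°, lat 80°.
Square 0, 7: +0·2° lon, +7·1° lat → SW at lon 100°, lat 87°.
Cell spans 2° lon × 1° lat.
south 87.000, north 88.000.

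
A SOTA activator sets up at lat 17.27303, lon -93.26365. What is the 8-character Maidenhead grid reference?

EK37ig85

Shift to the Maidenhead origin (180°W, 90°S): lon 86.73635, lat 107.27303.
Field: lon ⌊86.73635/20⌋ = 4 → E; lat ⌊107.27303/10⌋ = 10 → K.
Square: lon ⌊6.73635/2⌋ = 3; lat ⌊7.27303/1⌋ = 7.
Subsquare: lon ⌊0.73635/0.0833333⌋ = 8 → i; lat ⌊0.27303/0.0416667⌋ = 6 → g.
Extended square: lon ⌊0.06968/0.00833333⌋ = 8; lat ⌊0.02303/0.00416667⌋ = 5.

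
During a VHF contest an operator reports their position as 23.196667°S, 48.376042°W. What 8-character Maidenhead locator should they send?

Add 180° to longitude and 90° to latitude: 131.62396, 66.80333.
Field: 131.62396/20 → 6 → G, 66.80333/10 → 6 → G; chars GG.
Square: 11.62396/2 → 5, 6.80333/1 → 6; chars 56.
Subsquare: 1.62396/0.0833333 → 19 → t, 0.80333/0.0416667 → 19 → t; chars tt.
Extended square: 0.04062/0.00833333 → 4, 0.01167/0.00416667 → 2; chars 42.

GG56tt42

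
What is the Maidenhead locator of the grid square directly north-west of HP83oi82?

HP83oi73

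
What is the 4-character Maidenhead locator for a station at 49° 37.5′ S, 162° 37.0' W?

AE80

Shift to the Maidenhead origin (180°W, 90°S): lon 17.38, lat 40.38.
Field: lon ⌊17.38/20⌋ = 0 → A; lat ⌊40.38/10⌋ = 4 → E.
Square: lon ⌊17.38/2⌋ = 8; lat ⌊0.38/1⌋ = 0.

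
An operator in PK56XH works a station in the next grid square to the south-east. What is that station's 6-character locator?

PK66ag

Longitude subsquare x = 23; +1 → 24, wraps to 0 = a, carry into square.
Longitude square 5; +1 → 6.
Latitude subsquare h = 7; −1 → 6 = g.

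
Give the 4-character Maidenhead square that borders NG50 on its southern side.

Latitude square 0; −1 → -1, wraps to 9, carry into field.
Latitude field G = 6; −1 → 5 = F.
The longitude characters are unchanged.

NF59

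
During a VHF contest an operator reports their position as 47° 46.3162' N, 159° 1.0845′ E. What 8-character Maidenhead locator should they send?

QN97ms25

Shift to the Maidenhead origin (180°W, 90°S): lon 339.01808, lat 137.77194.
Field: 339.01808/20 → 16 → Q, 137.77194/10 → 13 → N; chars QN.
Square: 19.01808/2 → 9, 7.77194/1 → 7; chars 97.
Subsquare: 1.01808/0.0833333 → 12 → m, 0.77194/0.0416667 → 18 → s; chars ms.
Extended square: 0.01808/0.00833333 → 2, 0.02194/0.00416667 → 5; chars 25.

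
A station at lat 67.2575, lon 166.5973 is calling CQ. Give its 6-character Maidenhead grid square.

Shift to the Maidenhead origin (180°W, 90°S): lon 346.5973, lat 157.2575.
Field: 346.5973/20 → 17 → R, 157.2575/10 → 15 → P; chars RP.
Square: 6.5973/2 → 3, 7.2575/1 → 7; chars 37.
Subsquare: 0.5973/0.0833333 → 7 → h, 0.2575/0.0416667 → 6 → g; chars hg.

RP37hg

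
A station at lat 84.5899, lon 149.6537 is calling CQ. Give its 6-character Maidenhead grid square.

QR44to

Shift to the Maidenhead origin (180°W, 90°S): lon 329.6537, lat 174.5899.
Field: 329.6537/20 → 16 → Q, 174.5899/10 → 17 → R; chars QR.
Square: 9.6537/2 → 4, 4.5899/1 → 4; chars 44.
Subsquare: 1.6537/0.0833333 → 19 → t, 0.5899/0.0416667 → 14 → o; chars to.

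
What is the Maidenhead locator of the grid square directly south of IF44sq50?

IF44sp59

Latitude extended square 0; −1 → -1, wraps to 9, carry into subsquare.
Latitude subsquare q = 16; −1 → 15 = p.
The longitude characters are unchanged.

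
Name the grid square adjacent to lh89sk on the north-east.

LH89tl

Longitude subsquare s = 18; +1 → 19 = t.
Latitude subsquare k = 10; +1 → 11 = l.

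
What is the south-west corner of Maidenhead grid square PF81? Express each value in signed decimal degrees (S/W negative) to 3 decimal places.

Field P=15, F=5: +15·20° lon, +5·10° lat → SW at lon 120°, lat -40°.
Square 8, 1: +8·2° lon, +1·1° lat → SW at lon 136°, lat -39°.
latitude -39.000, longitude 136.000.

-39.000, 136.000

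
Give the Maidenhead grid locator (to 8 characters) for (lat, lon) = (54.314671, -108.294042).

Offset from 180°W / 90°S: lon 71.70596°, lat 144.31467°.
Field (20°×10°, letters A–R): 71.70596/20 → 3 → D, 144.31467/10 → 14 → O; chars DO.
Square (2°×1°, digits 0–9): 11.70596/2 → 5, 4.31467/1 → 4; chars 54.
Subsquare (5′×2.5′, letters a–x): 1.70596/0.0833333 → 20 → u, 0.31467/0.0416667 → 7 → h; chars uh.
Extended square (30″×15″, digits 0–9): 0.03929/0.00833333 → 4, 0.02300/0.00416667 → 5; chars 45.

DO54uh45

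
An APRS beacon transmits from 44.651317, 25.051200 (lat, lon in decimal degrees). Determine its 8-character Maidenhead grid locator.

KN24mp66

Shift to the Maidenhead origin (180°W, 90°S): lon 205.05120, lat 134.65132.
Field: lon ⌊205.05120/20⌋ = 10 → K; lat ⌊134.65132/10⌋ = 13 → N.
Square: lon ⌊5.05120/2⌋ = 2; lat ⌊4.65132/1⌋ = 4.
Subsquare: lon ⌊1.05120/0.0833333⌋ = 12 → m; lat ⌊0.65132/0.0416667⌋ = 15 → p.
Extended square: lon ⌊0.05120/0.00833333⌋ = 6; lat ⌊0.02632/0.00416667⌋ = 6.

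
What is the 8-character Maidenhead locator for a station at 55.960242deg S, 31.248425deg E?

KD54oa99

Shift to the Maidenhead origin (180°W, 90°S): lon 211.24842, lat 34.03976.
Field (20°×10°, letters A–R): lon ⌊211.24842/20⌋ = 10 → K; lat ⌊34.03976/10⌋ = 3 → D.
Square (2°×1°, digits 0–9): lon ⌊11.24842/2⌋ = 5; lat ⌊4.03976/1⌋ = 4.
Subsquare (5′×2.5′, letters a–x): lon ⌊1.24842/0.0833333⌋ = 14 → o; lat ⌊0.03976/0.0416667⌋ = 0 → a.
Extended square (30″×15″, digits 0–9): lon ⌊0.08176/0.00833333⌋ = 9; lat ⌊0.03976/0.00416667⌋ = 9.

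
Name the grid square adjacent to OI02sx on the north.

Latitude subsquare x = 23; +1 → 24, wraps to 0 = a, carry into square.
Latitude square 2; +1 → 3.
The longitude characters are unchanged.

OI03sa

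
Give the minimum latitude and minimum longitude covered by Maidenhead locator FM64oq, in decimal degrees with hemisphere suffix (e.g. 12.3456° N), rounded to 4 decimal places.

34.6667° N, 66.8333° W

Field F=5, M=12: +5·20° lon, +12·10° lat → SW at lon -80°, lat 30°.
Square 6, 4: +6·2° lon, +4·1° lat → SW at lon -68°, lat 34°.
Subsquare o=14, q=16: +14·0.0833333° lon, +16·0.0416667° lat → SW at lon -66.8333°, lat 34.6667°.
latitude 34.6667° N, longitude 66.8333° W.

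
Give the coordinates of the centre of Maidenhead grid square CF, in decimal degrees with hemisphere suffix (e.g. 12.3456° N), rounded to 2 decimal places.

Field C=2, F=5: +2·20° lon, +5·10° lat → SW at lon -140°, lat -40°.
Cell spans 20° lon × 10° lat. Centre is SW corner plus half of each.
latitude 35.00° S, longitude 130.00° W.

35.00° S, 130.00° W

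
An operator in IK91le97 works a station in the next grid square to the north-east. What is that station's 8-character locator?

Longitude extended square 9; +1 → 10, wraps to 0, carry into subsquare.
Longitude subsquare l = 11; +1 → 12 = m.
Latitude extended square 7; +1 → 8.

IK91me08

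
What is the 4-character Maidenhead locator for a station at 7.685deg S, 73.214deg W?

FI32

Shift to the Maidenhead origin (180°W, 90°S): lon 106.79, lat 82.31.
Field: 106.79/20 → 5 → F, 82.31/10 → 8 → I; chars FI.
Square: 6.79/2 → 3, 2.31/1 → 2; chars 32.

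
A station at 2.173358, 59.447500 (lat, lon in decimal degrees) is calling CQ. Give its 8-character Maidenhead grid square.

Add 180° to longitude and 90° to latitude: 239.44750, 92.17336.
Field: 239.44750/20 → 11 → L, 92.17336/10 → 9 → J; chars LJ.
Square: 19.44750/2 → 9, 2.17336/1 → 2; chars 92.
Subsquare: 1.44750/0.0833333 → 17 → r, 0.17336/0.0416667 → 4 → e; chars re.
Extended square: 0.03083/0.00833333 → 3, 0.00669/0.00416667 → 1; chars 31.

LJ92re31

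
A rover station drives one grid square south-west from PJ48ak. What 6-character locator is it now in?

Longitude subsquare a = 0; −1 → -1, wraps to 23 = x, carry into square.
Longitude square 4; −1 → 3.
Latitude subsquare k = 10; −1 → 9 = j.

PJ38xj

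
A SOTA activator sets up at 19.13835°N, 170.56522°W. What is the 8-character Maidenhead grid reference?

AK49rd23

Offset from 180°W / 90°S: lon 9.43478°, lat 109.13835°.
Field: 9.43478/20 → 0 → A, 109.13835/10 → 10 → K; chars AK.
Square: 9.43478/2 → 4, 9.13835/1 → 9; chars 49.
Subsquare: 1.43478/0.0833333 → 17 → r, 0.13835/0.0416667 → 3 → d; chars rd.
Extended square: 0.01811/0.00833333 → 2, 0.01335/0.00416667 → 3; chars 23.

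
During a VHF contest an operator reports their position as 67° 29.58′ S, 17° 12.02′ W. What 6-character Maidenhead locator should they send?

Offset from 180°W / 90°S: lon 162.7997°, lat 22.5070°.
Field: 162.7997/20 → 8 → I, 22.5070/10 → 2 → C; chars IC.
Square: 2.7997/2 → 1, 2.5070/1 → 2; chars 12.
Subsquare: 0.7997/0.0833333 → 9 → j, 0.5070/0.0416667 → 12 → m; chars jm.

IC12jm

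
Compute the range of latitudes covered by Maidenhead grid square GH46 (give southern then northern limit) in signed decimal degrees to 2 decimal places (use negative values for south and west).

-14.00, -13.00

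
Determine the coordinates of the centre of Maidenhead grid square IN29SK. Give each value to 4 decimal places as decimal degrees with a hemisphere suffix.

49.4375° N, 14.4583° W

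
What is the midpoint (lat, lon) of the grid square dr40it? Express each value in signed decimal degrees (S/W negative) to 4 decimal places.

Field D=3, R=17: +3·20° lon, +17·10° lat → SW at lon -120°, lat 80°.
Square 4, 0: +4·2° lon, +0·1° lat → SW at lon -112°, lat 80°.
Subsquare i=8, t=19: +8·0.0833333° lon, +19·0.0416667° lat → SW at lon -111.333°, lat 80.7917°.
Cell spans 0.0833333° lon × 0.0416667° lat. Centre is SW corner plus half of each.
latitude 80.8125, longitude -111.2917.

80.8125, -111.2917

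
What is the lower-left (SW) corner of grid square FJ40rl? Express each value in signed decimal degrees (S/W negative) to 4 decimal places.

Field F=5, J=9: +5·20° lon, +9·10° lat → SW at lon -80°, lat 0°.
Square 4, 0: +4·2° lon, +0·1° lat → SW at lon -72°, lat 0°.
Subsquare r=17, l=11: +17·0.0833333° lon, +11·0.0416667° lat → SW at lon -70.5833°, lat 0.458333°.
latitude 0.4583, longitude -70.5833.

0.4583, -70.5833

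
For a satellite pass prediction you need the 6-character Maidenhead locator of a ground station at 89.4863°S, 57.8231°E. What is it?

LA80vm

Shift to the Maidenhead origin (180°W, 90°S): lon 237.8231, lat 0.5137.
Field (20°×10°, letters A–R): lon ⌊237.8231/20⌋ = 11 → L; lat ⌊0.5137/10⌋ = 0 → A.
Square (2°×1°, digits 0–9): lon ⌊17.8231/2⌋ = 8; lat ⌊0.5137/1⌋ = 0.
Subsquare (5′×2.5′, letters a–x): lon ⌊1.8231/0.0833333⌋ = 21 → v; lat ⌊0.5137/0.0416667⌋ = 12 → m.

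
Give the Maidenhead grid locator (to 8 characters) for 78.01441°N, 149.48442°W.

BQ58ga13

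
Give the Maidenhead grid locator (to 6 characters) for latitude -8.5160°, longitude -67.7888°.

FI61cl

Add 180° to longitude and 90° to latitude: 112.2112, 81.4840.
Field: 112.2112/20 → 5 → F, 81.4840/10 → 8 → I; chars FI.
Square: 12.2112/2 → 6, 1.4840/1 → 1; chars 61.
Subsquare: 0.2112/0.0833333 → 2 → c, 0.4840/0.0416667 → 11 → l; chars cl.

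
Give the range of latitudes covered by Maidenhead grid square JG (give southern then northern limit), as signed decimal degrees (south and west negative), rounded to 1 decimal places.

-30.0, -20.0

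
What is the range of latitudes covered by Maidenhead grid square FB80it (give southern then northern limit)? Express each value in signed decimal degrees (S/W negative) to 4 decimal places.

-79.2083, -79.1667

Field F=5, B=1: +5·20° lon, +1·10° lat → SW at lon -80°, lat -80°.
Square 8, 0: +8·2° lon, +0·1° lat → SW at lon -64°, lat -80°.
Subsquare i=8, t=19: +8·0.0833333° lon, +19·0.0416667° lat → SW at lon -63.3333°, lat -79.2083°.
Cell spans 0.0833333° lon × 0.0416667° lat.
south -79.2083, north -79.1667.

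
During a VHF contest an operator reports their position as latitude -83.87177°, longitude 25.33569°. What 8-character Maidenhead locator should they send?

KA26qd00

Offset from 180°W / 90°S: lon 205.33569°, lat 6.12823°.
Field: lon ⌊205.33569/20⌋ = 10 → K; lat ⌊6.12823/10⌋ = 0 → A.
Square: lon ⌊5.33569/2⌋ = 2; lat ⌊6.12823/1⌋ = 6.
Subsquare: lon ⌊1.33569/0.0833333⌋ = 16 → q; lat ⌊0.12823/0.0416667⌋ = 3 → d.
Extended square: lon ⌊0.00236/0.00833333⌋ = 0; lat ⌊0.00323/0.00416667⌋ = 0.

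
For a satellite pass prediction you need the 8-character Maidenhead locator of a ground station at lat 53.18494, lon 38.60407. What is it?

Add 180° to longitude and 90° to latitude: 218.60407, 143.18494.
Field: 218.60407/20 → 10 → K, 143.18494/10 → 14 → O; chars KO.
Square: 18.60407/2 → 9, 3.18494/1 → 3; chars 93.
Subsquare: 0.60407/0.0833333 → 7 → h, 0.18494/0.0416667 → 4 → e; chars he.
Extended square: 0.02074/0.00833333 → 2, 0.01827/0.00416667 → 4; chars 24.

KO93he24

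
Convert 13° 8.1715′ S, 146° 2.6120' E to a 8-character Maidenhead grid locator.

QH36au57

Add 180° to longitude and 90° to latitude: 326.04353, 76.86381.
Field: lon ⌊326.04353/20⌋ = 16 → Q; lat ⌊76.86381/10⌋ = 7 → H.
Square: lon ⌊6.04353/2⌋ = 3; lat ⌊6.86381/1⌋ = 6.
Subsquare: lon ⌊0.04353/0.0833333⌋ = 0 → a; lat ⌊0.86381/0.0416667⌋ = 20 → u.
Extended square: lon ⌊0.04353/0.00833333⌋ = 5; lat ⌊0.03048/0.00416667⌋ = 7.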